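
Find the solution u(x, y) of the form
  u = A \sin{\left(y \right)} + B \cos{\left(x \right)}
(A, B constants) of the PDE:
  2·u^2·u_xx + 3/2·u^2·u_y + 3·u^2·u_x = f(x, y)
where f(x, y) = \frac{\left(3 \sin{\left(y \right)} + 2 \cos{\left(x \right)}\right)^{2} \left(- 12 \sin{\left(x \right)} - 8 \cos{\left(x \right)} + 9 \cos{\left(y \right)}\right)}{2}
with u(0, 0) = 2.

Substitute the ansatz u = A \sin{\left(y \right)} + B \cos{\left(x \right)} into the left-hand side.
Derivatives of the ansatz:
  u_xx = - B \cos{\left(x \right)}
  u_y = A \cos{\left(y \right)}
  u_x = - B \sin{\left(x \right)}
Term by term:
  2·u^2·u_xx = - 2 A^{2} B \sin^{2}{\left(y \right)} \cos{\left(x \right)} - 4 A B^{2} \sin{\left(y \right)} \cos^{2}{\left(x \right)} - 2 B^{3} \cos^{3}{\left(x \right)}
  3/2·u^2·u_y = \frac{3 A^{3} \sin^{2}{\left(y \right)} \cos{\left(y \right)}}{2} + 3 A^{2} B \sin{\left(y \right)} \cos{\left(x \right)} \cos{\left(y \right)} + \frac{3 A B^{2} \cos^{2}{\left(x \right)} \cos{\left(y \right)}}{2}
  3·u^2·u_x = - 3 A^{2} B \sin{\left(x \right)} \sin^{2}{\left(y \right)} - 6 A B^{2} \sin{\left(x \right)} \sin{\left(y \right)} \cos{\left(x \right)} - 3 B^{3} \sin{\left(x \right)} \cos^{2}{\left(x \right)}
So the left-hand side equals
  \frac{3 A^{3} \sin^{2}{\left(y \right)} \cos{\left(y \right)}}{2} - 3 A^{2} B \sin{\left(x \right)} \sin^{2}{\left(y \right)} - 2 A^{2} B \sin^{2}{\left(y \right)} \cos{\left(x \right)} + 3 A^{2} B \sin{\left(y \right)} \cos{\left(x \right)} \cos{\left(y \right)} - 6 A B^{2} \sin{\left(x \right)} \sin{\left(y \right)} \cos{\left(x \right)} - 4 A B^{2} \sin{\left(y \right)} \cos^{2}{\left(x \right)} + \frac{3 A B^{2} \cos^{2}{\left(x \right)} \cos{\left(y \right)}}{2} - 3 B^{3} \sin{\left(x \right)} \cos^{2}{\left(x \right)} - 2 B^{3} \cos^{3}{\left(x \right)}
This must equal f(x, y) identically; expanded, f = - 54 \sin{\left(x \right)} \sin^{2}{\left(y \right)} - 72 \sin{\left(x \right)} \sin{\left(y \right)} \cos{\left(x \right)} - 24 \sin{\left(x \right)} \cos^{2}{\left(x \right)} - 36 \sin^{2}{\left(y \right)} \cos{\left(x \right)} + \frac{81 \sin^{2}{\left(y \right)} \cos{\left(y \right)}}{2} - 48 \sin{\left(y \right)} \cos^{2}{\left(x \right)} + 54 \sin{\left(y \right)} \cos{\left(x \right)} \cos{\left(y \right)} - 16 \cos^{3}{\left(x \right)} + 18 \cos^{2}{\left(x \right)} \cos{\left(y \right)}.
Matching coefficients of the independent functions:
  [\sin{\left(x \right)} \sin^{2}{\left(y \right)}]:  - 3 A^{2} B = -54
  [\sin{\left(x \right)} \cos^{2}{\left(x \right)}]:  - 3 B^{3} = -24
  [\sin{\left(y \right)} \cos^{2}{\left(x \right)}]:  - 4 A B^{2} = -48
  [\sin^{2}{\left(y \right)} \cos{\left(x \right)}]:  - 2 A^{2} B = -36
  [\sin^{2}{\left(y \right)} \cos{\left(y \right)}]:  \frac{3 A^{3}}{2} = \frac{81}{2}
  [\cos^{2}{\left(x \right)} \cos{\left(y \right)}]:  \frac{3 A B^{2}}{2} = 18
  [\sin{\left(x \right)} \sin{\left(y \right)} \cos{\left(x \right)}]:  - 6 A B^{2} = -72
  [\sin{\left(y \right)} \cos{\left(x \right)} \cos{\left(y \right)}]:  3 A^{2} B = 54
  [\cos^{3}{\left(x \right)}]:  - 2 B^{3} = -16
Solving: A = 3, B = 2.
Check against the point condition:
  u(0, 0) = 2  ⟹  B = 2  ✓
Hence u(x, y) = 3 \sin{\left(y \right)} + 2 \cos{\left(x \right)}.

Answer: u(x, y) = 3 \sin{\left(y \right)} + 2 \cos{\left(x \right)}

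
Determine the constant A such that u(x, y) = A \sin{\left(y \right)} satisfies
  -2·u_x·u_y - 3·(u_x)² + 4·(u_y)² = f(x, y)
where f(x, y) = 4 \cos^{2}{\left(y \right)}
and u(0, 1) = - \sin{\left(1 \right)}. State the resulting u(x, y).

Substitute the ansatz u = A \sin{\left(y \right)} into the left-hand side.
Derivatives of the ansatz:
  u_x = 0
  u_y = A \cos{\left(y \right)}
Term by term:
  -2·u_x·u_y = 0
  -3·(u_x)² = 0
  4·(u_y)² = 4 A^{2} \cos^{2}{\left(y \right)}
So the left-hand side equals
  4 A^{2} \cos^{2}{\left(y \right)}
This must equal f(x, y) = 4 \cos^{2}{\left(y \right)} identically.
Matching coefficients of the independent functions:
  [\cos^{2}{\left(y \right)}]:  4 A^{2} = 4
These equations allow (A) = (-1) or (1).
Impose the point condition(s):
  u(0, 1) = - \sin{\left(1 \right)}  ⟹  A \sin{\left(1 \right)} = - \sin{\left(1 \right)}
Only A = -1 satisfies everything.
Hence u(x, y) = - \sin{\left(y \right)}.

Answer: u(x, y) = - \sin{\left(y \right)}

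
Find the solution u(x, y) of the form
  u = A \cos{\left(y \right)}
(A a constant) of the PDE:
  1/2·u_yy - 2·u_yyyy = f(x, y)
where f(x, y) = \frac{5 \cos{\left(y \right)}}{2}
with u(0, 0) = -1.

Substitute the ansatz u = A \cos{\left(y \right)} into the left-hand side.
Derivatives of the ansatz:
  u_yy = - A \cos{\left(y \right)}
  u_yyyy = A \cos{\left(y \right)}
Term by term:
  1/2·u_yy = - \frac{A \cos{\left(y \right)}}{2}
  -2·u_yyyy = - 2 A \cos{\left(y \right)}
So the left-hand side equals
  - \frac{5 A \cos{\left(y \right)}}{2}
This must equal f(x, y) = \frac{5 \cos{\left(y \right)}}{2} identically.
Matching coefficients of the independent functions:
  [\cos{\left(y \right)}]:  - \frac{5 A}{2} = \frac{5}{2}
Solving: A = -1.
Check against the point condition:
  u(0, 0) = -1  ⟹  A = -1  ✓
Hence u(x, y) = - \cos{\left(y \right)}.

Answer: u(x, y) = - \cos{\left(y \right)}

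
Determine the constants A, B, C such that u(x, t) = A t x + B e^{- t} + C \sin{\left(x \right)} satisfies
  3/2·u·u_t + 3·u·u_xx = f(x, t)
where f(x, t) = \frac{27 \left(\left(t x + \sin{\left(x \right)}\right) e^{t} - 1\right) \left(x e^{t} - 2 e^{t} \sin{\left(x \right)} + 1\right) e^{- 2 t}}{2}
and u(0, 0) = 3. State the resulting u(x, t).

Substitute the ansatz u = A t x + B e^{- t} + C \sin{\left(x \right)} into the left-hand side.
Derivatives of the ansatz:
  u_t = A x - B e^{- t}
  u_xx = - C \sin{\left(x \right)}
Term by term:
  3/2·u·u_t = \frac{3 A^{2} t x^{2}}{2} - \frac{3 A B t x e^{- t}}{2} + \frac{3 A B x e^{- t}}{2} + \frac{3 A C x \sin{\left(x \right)}}{2} - \frac{3 B^{2} e^{- 2 t}}{2} - \frac{3 B C e^{- t} \sin{\left(x \right)}}{2}
  3·u·u_xx = - 3 A C t x \sin{\left(x \right)} - 3 B C e^{- t} \sin{\left(x \right)} - 3 C^{2} \sin^{2}{\left(x \right)}
So the left-hand side equals
  \frac{3 A^{2} t x^{2}}{2} - \frac{3 A B t x e^{- t}}{2} + \frac{3 A B x e^{- t}}{2} - 3 A C t x \sin{\left(x \right)} + \frac{3 A C x \sin{\left(x \right)}}{2} - \frac{3 B^{2} e^{- 2 t}}{2} - \frac{9 B C e^{- t} \sin{\left(x \right)}}{2} - 3 C^{2} \sin^{2}{\left(x \right)}
This must equal f(x, t) identically; expanded, f = \frac{27 t x^{2}}{2} - 27 t x \sin{\left(x \right)} + \frac{27 t x e^{- t}}{2} + \frac{27 x \sin{\left(x \right)}}{2} - \frac{27 x e^{- t}}{2} - 27 \sin^{2}{\left(x \right)} + \frac{81 e^{- t} \sin{\left(x \right)}}{2} - \frac{27 e^{- 2 t}}{2}.
Matching coefficients of the independent functions:
  [t x^{2}]:  \frac{3 A^{2}}{2} = \frac{27}{2}
  [x e^{- t}]:  \frac{3 A B}{2} = - \frac{27}{2}
  [x \sin{\left(x \right)}]:  \frac{3 A C}{2} = \frac{27}{2}
  [e^{- t} \sin{\left(x \right)}]:  - \frac{9 B C}{2} = \frac{81}{2}
  [t x e^{- t}]:  - \frac{3 A B}{2} = \frac{27}{2}
  [t x \sin{\left(x \right)}]:  - 3 A C = -27
  [e^{- 2 t}]:  - \frac{3 B^{2}}{2} = - \frac{27}{2}
  [\sin^{2}{\left(x \right)}]:  - 3 C^{2} = -27
These equations allow (A, B, C) = (-3, 3, -3) or (3, -3, 3).
Impose the point condition(s):
  u(0, 0) = 3  ⟹  B = 3
Only A = -3, B = 3, C = -3 satisfies everything.
Hence u(x, t) = - 3 t x - 3 \sin{\left(x \right)} + 3 e^{- t}.

Answer: u(x, t) = - 3 t x - 3 \sin{\left(x \right)} + 3 e^{- t}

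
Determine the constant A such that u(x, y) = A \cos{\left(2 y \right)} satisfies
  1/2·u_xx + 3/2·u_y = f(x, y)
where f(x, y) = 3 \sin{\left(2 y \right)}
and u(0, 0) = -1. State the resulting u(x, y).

Substitute the ansatz u = A \cos{\left(2 y \right)} into the left-hand side.
Derivatives of the ansatz:
  u_xx = 0
  u_y = - 2 A \sin{\left(2 y \right)}
Term by term:
  1/2·u_xx = 0
  3/2·u_y = - 3 A \sin{\left(2 y \right)}
So the left-hand side equals
  - 3 A \sin{\left(2 y \right)}
This must equal f(x, y) = 3 \sin{\left(2 y \right)} identically.
Matching coefficients of the independent functions:
  [\sin{\left(2 y \right)}]:  - 3 A = 3
Solving: A = -1.
Check against the point condition:
  u(0, 0) = -1  ⟹  A = -1  ✓
Hence u(x, y) = - \cos{\left(2 y \right)}.

Answer: u(x, y) = - \cos{\left(2 y \right)}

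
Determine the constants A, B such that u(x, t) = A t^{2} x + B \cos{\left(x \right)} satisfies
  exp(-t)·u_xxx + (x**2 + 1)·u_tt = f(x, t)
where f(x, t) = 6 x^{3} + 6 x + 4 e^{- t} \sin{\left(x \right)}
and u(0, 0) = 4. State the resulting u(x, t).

Substitute the ansatz u = A t^{2} x + B \cos{\left(x \right)} into the left-hand side.
Derivatives of the ansatz:
  u_xxx = B \sin{\left(x \right)}
  u_tt = 2 A x
Term by term:
  exp(-t)·u_xxx = B e^{- t} \sin{\left(x \right)}
  (x**2 + 1)·u_tt = 2 A x^{3} + 2 A x
So the left-hand side equals
  2 A x^{3} + 2 A x + B e^{- t} \sin{\left(x \right)}
This must equal f(x, t) = 6 x^{3} + 6 x + 4 e^{- t} \sin{\left(x \right)} identically.
Matching coefficients of the independent functions:
  [x, x^{3}]:  2 A = 6
  [e^{- t} \sin{\left(x \right)}]:  B = 4
Solving: A = 3, B = 4.
Check against the point condition:
  u(0, 0) = 4  ⟹  B = 4  ✓
Hence u(x, t) = 3 t^{2} x + 4 \cos{\left(x \right)}.

Answer: u(x, t) = 3 t^{2} x + 4 \cos{\left(x \right)}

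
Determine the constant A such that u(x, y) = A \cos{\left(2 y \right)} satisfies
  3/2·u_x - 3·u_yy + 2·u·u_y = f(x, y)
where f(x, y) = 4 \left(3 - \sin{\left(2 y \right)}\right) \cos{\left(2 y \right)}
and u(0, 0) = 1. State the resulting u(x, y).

Substitute the ansatz u = A \cos{\left(2 y \right)} into the left-hand side.
Derivatives of the ansatz:
  u_x = 0
  u_yy = - 4 A \cos{\left(2 y \right)}
  u_y = - 2 A \sin{\left(2 y \right)}
Term by term:
  3/2·u_x = 0
  -3·u_yy = 12 A \cos{\left(2 y \right)}
  2·u·u_y = - 4 A^{2} \sin{\left(2 y \right)} \cos{\left(2 y \right)}
So the left-hand side equals
  - 4 A^{2} \sin{\left(2 y \right)} \cos{\left(2 y \right)} + 12 A \cos{\left(2 y \right)}
This must equal f(x, y) identically; expanded, f = - 4 \sin{\left(2 y \right)} \cos{\left(2 y \right)} + 12 \cos{\left(2 y \right)}.
Matching coefficients of the independent functions:
  [\sin{\left(2 y \right)} \cos{\left(2 y \right)}]:  - 4 A^{2} = -4
  [\cos{\left(2 y \right)}]:  12 A = 12
Solving: A = 1.
Check against the point condition:
  u(0, 0) = 1  ⟹  A = 1  ✓
Hence u(x, y) = \cos{\left(2 y \right)}.

Answer: u(x, y) = \cos{\left(2 y \right)}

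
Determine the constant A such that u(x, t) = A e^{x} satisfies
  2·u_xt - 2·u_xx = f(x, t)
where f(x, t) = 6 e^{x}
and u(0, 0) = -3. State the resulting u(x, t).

Substitute the ansatz u = A e^{x} into the left-hand side.
Derivatives of the ansatz:
  u_xt = 0
  u_xx = A e^{x}
Term by term:
  2·u_xt = 0
  -2·u_xx = - 2 A e^{x}
So the left-hand side equals
  - 2 A e^{x}
This must equal f(x, t) = 6 e^{x} identically.
Matching coefficients of the independent functions:
  [e^{x}]:  - 2 A = 6
Solving: A = -3.
Check against the point condition:
  u(0, 0) = -3  ⟹  A = -3  ✓
Hence u(x, t) = - 3 e^{x}.

Answer: u(x, t) = - 3 e^{x}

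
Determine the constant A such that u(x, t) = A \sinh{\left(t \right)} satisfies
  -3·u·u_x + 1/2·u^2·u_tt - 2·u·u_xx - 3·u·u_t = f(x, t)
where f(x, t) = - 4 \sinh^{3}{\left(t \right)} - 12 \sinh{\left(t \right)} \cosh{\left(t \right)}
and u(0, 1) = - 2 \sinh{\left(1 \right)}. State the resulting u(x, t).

Substitute the ansatz u = A \sinh{\left(t \right)} into the left-hand side.
Derivatives of the ansatz:
  u_x = 0
  u_tt = A \sinh{\left(t \right)}
  u_xx = 0
  u_t = A \cosh{\left(t \right)}
Term by term:
  -3·u·u_x = 0
  1/2·u^2·u_tt = \frac{A^{3} \sinh^{3}{\left(t \right)}}{2}
  -2·u·u_xx = 0
  -3·u·u_t = - 3 A^{2} \sinh{\left(t \right)} \cosh{\left(t \right)}
So the left-hand side equals
  \frac{A^{3} \sinh^{3}{\left(t \right)}}{2} - 3 A^{2} \sinh{\left(t \right)} \cosh{\left(t \right)}
This must equal f(x, t) = - 4 \sinh^{3}{\left(t \right)} - 12 \sinh{\left(t \right)} \cosh{\left(t \right)} identically.
Matching coefficients of the independent functions:
  [\sinh{\left(t \right)} \cosh{\left(t \right)}]:  - 3 A^{2} = -12
  [\sinh^{3}{\left(t \right)}]:  \frac{A^{3}}{2} = -4
Solving: A = -2.
Check against the point condition:
  u(0, 1) = - 2 \sinh{\left(1 \right)}  ⟹  A \sinh{\left(1 \right)} = - 2 \sinh{\left(1 \right)}  ✓
Hence u(x, t) = - 2 \sinh{\left(t \right)}.

Answer: u(x, t) = - 2 \sinh{\left(t \right)}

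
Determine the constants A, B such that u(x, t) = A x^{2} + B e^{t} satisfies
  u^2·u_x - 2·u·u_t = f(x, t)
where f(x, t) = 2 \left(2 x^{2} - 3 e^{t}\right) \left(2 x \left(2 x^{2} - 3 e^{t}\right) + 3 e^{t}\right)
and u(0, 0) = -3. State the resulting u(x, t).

Substitute the ansatz u = A x^{2} + B e^{t} into the left-hand side.
Derivatives of the ansatz:
  u_x = 2 A x
  u_t = B e^{t}
Term by term:
  u^2·u_x = 2 A^{3} x^{5} + 4 A^{2} B x^{3} e^{t} + 2 A B^{2} x e^{2 t}
  -2·u·u_t = - 2 A B x^{2} e^{t} - 2 B^{2} e^{2 t}
So the left-hand side equals
  2 A^{3} x^{5} + 4 A^{2} B x^{3} e^{t} + 2 A B^{2} x e^{2 t} - 2 A B x^{2} e^{t} - 2 B^{2} e^{2 t}
This must equal f(x, t) identically; expanded, f = 16 x^{5} - 48 x^{3} e^{t} + 12 x^{2} e^{t} + 36 x e^{2 t} - 18 e^{2 t}.
Matching coefficients of the independent functions:
  [x^{5}]:  2 A^{3} = 16
  [x e^{2 t}]:  2 A B^{2} = 36
  [x^{2} e^{t}]:  - 2 A B = 12
  [x^{3} e^{t}]:  4 A^{2} B = -48
  [e^{2 t}]:  - 2 B^{2} = -18
Solving: A = 2, B = -3.
Check against the point condition:
  u(0, 0) = -3  ⟹  B = -3  ✓
Hence u(x, t) = 2 x^{2} - 3 e^{t}.

Answer: u(x, t) = 2 x^{2} - 3 e^{t}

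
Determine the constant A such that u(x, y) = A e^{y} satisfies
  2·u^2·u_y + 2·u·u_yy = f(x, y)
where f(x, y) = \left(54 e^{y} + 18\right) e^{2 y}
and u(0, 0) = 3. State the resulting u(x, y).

Answer: u(x, y) = 3 e^{y}

Derivation:
Substitute the ansatz u = A e^{y} into the left-hand side.
Derivatives of the ansatz:
  u_y = A e^{y}
  u_yy = A e^{y}
Term by term:
  2·u^2·u_y = 2 A^{3} e^{3 y}
  2·u·u_yy = 2 A^{2} e^{2 y}
So the left-hand side equals
  2 A^{3} e^{3 y} + 2 A^{2} e^{2 y}
This must equal f(x, y) = \left(54 e^{y} + 18\right) e^{2 y} identically.
Matching coefficients of the independent functions:
  [e^{2 y}]:  2 A^{2} = 18
  [e^{3 y}]:  2 A^{3} = 54
Solving: A = 3.
Check against the point condition:
  u(0, 0) = 3  ⟹  A = 3  ✓
Hence u(x, y) = 3 e^{y}.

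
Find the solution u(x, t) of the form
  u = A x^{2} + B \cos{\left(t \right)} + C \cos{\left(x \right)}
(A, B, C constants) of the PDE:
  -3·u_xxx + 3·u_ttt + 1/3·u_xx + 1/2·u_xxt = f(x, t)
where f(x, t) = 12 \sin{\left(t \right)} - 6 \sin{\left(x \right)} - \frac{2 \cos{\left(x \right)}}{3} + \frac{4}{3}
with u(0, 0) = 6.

Answer: u(x, t) = 2 x^{2} + 4 \cos{\left(t \right)} + 2 \cos{\left(x \right)}

Derivation:
Substitute the ansatz u = A x^{2} + B \cos{\left(t \right)} + C \cos{\left(x \right)} into the left-hand side.
Derivatives of the ansatz:
  u_xxx = C \sin{\left(x \right)}
  u_ttt = B \sin{\left(t \right)}
  u_xx = 2 A - C \cos{\left(x \right)}
  u_xxt = 0
Term by term:
  -3·u_xxx = - 3 C \sin{\left(x \right)}
  3·u_ttt = 3 B \sin{\left(t \right)}
  1/3·u_xx = \frac{2 A}{3} - \frac{C \cos{\left(x \right)}}{3}
  1/2·u_xxt = 0
So the left-hand side equals
  \frac{2 A}{3} + 3 B \sin{\left(t \right)} - 3 C \sin{\left(x \right)} - \frac{C \cos{\left(x \right)}}{3}
This must equal f(x, t) = 12 \sin{\left(t \right)} - 6 \sin{\left(x \right)} - \frac{2 \cos{\left(x \right)}}{3} + \frac{4}{3} identically.
Matching coefficients of the independent functions:
  [constant term]:  \frac{2 A}{3} = \frac{4}{3}
  [\sin{\left(t \right)}]:  3 B = 12
  [\sin{\left(x \right)}]:  - 3 C = -6
  [\cos{\left(x \right)}]:  - \frac{C}{3} = - \frac{2}{3}
Solving: A = 2, B = 4, C = 2.
Check against the point condition:
  u(0, 0) = 6  ⟹  B + C = 6  ✓
Hence u(x, t) = 2 x^{2} + 4 \cos{\left(t \right)} + 2 \cos{\left(x \right)}.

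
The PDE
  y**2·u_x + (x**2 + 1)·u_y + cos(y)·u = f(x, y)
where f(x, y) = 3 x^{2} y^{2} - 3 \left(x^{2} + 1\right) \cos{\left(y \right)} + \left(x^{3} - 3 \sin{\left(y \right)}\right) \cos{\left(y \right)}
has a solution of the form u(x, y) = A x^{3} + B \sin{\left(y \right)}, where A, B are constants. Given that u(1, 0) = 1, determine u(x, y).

Answer: u(x, y) = x^{3} - 3 \sin{\left(y \right)}

Derivation:
Substitute the ansatz u = A x^{3} + B \sin{\left(y \right)} into the left-hand side.
Derivatives of the ansatz:
  u_x = 3 A x^{2}
  u_y = B \cos{\left(y \right)}
Term by term:
  y**2·u_x = 3 A x^{2} y^{2}
  (x**2 + 1)·u_y = B x^{2} \cos{\left(y \right)} + B \cos{\left(y \right)}
  cos(y)·u = A x^{3} \cos{\left(y \right)} + B \sin{\left(y \right)} \cos{\left(y \right)}
So the left-hand side equals
  A x^{3} \cos{\left(y \right)} + 3 A x^{2} y^{2} + B x^{2} \cos{\left(y \right)} + B \sin{\left(y \right)} \cos{\left(y \right)} + B \cos{\left(y \right)}
This must equal f(x, y) identically; expanded, f = x^{3} \cos{\left(y \right)} + 3 x^{2} y^{2} - 3 x^{2} \cos{\left(y \right)} - 3 \sin{\left(y \right)} \cos{\left(y \right)} - 3 \cos{\left(y \right)}.
Matching coefficients of the independent functions:
  [x^{2} y^{2}]:  3 A = 3
  [x^{2} \cos{\left(y \right)}, \sin{\left(y \right)} \cos{\left(y \right)}, \cos{\left(y \right)}]:  B = -3
  [x^{3} \cos{\left(y \right)}]:  A = 1
Solving: A = 1, B = -3.
Check against the point condition:
  u(1, 0) = 1  ⟹  A = 1  ✓
Hence u(x, y) = x^{3} - 3 \sin{\left(y \right)}.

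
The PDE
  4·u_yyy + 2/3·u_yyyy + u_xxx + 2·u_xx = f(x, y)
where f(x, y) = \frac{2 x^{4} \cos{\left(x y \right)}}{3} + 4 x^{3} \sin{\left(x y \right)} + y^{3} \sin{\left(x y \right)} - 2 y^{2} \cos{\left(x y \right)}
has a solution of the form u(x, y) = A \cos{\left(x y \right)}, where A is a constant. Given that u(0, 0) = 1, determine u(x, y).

Substitute the ansatz u = A \cos{\left(x y \right)} into the left-hand side.
Derivatives of the ansatz:
  u_yyy = A x^{3} \sin{\left(x y \right)}
  u_yyyy = A x^{4} \cos{\left(x y \right)}
  u_xxx = A y^{3} \sin{\left(x y \right)}
  u_xx = - A y^{2} \cos{\left(x y \right)}
Term by term:
  4·u_yyy = 4 A x^{3} \sin{\left(x y \right)}
  2/3·u_yyyy = \frac{2 A x^{4} \cos{\left(x y \right)}}{3}
  u_xxx = A y^{3} \sin{\left(x y \right)}
  2·u_xx = - 2 A y^{2} \cos{\left(x y \right)}
So the left-hand side equals
  \frac{2 A x^{4} \cos{\left(x y \right)}}{3} + 4 A x^{3} \sin{\left(x y \right)} + A y^{3} \sin{\left(x y \right)} - 2 A y^{2} \cos{\left(x y \right)}
This must equal f(x, y) = \frac{2 x^{4} \cos{\left(x y \right)}}{3} + 4 x^{3} \sin{\left(x y \right)} + y^{3} \sin{\left(x y \right)} - 2 y^{2} \cos{\left(x y \right)} identically.
Matching coefficients of the independent functions:
  [x^{3} \sin{\left(x y \right)}]:  4 A = 4
  [x^{4} \cos{\left(x y \right)}]:  \frac{2 A}{3} = \frac{2}{3}
  [y^{2} \cos{\left(x y \right)}]:  - 2 A = -2
  [y^{3} \sin{\left(x y \right)}]:  A = 1
Solving: A = 1.
Check against the point condition:
  u(0, 0) = 1  ⟹  A = 1  ✓
Hence u(x, y) = \cos{\left(x y \right)}.

Answer: u(x, y) = \cos{\left(x y \right)}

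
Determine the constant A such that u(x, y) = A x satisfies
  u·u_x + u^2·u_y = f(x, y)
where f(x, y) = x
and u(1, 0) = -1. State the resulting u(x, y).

Substitute the ansatz u = A x into the left-hand side.
Derivatives of the ansatz:
  u_x = A
  u_y = 0
Term by term:
  u·u_x = A^{2} x
  u^2·u_y = 0
So the left-hand side equals
  A^{2} x
This must equal f(x, y) = x identically.
Matching coefficients of the independent functions:
  [x]:  A^{2} = 1
These equations allow (A) = (-1) or (1).
Impose the point condition(s):
  u(1, 0) = -1  ⟹  A = -1
Only A = -1 satisfies everything.
Hence u(x, y) = - x.

Answer: u(x, y) = - x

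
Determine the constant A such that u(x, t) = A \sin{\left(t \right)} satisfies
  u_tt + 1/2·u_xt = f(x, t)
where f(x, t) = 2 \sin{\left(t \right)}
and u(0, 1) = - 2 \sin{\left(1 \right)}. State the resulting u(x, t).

Answer: u(x, t) = - 2 \sin{\left(t \right)}

Derivation:
Substitute the ansatz u = A \sin{\left(t \right)} into the left-hand side.
Derivatives of the ansatz:
  u_tt = - A \sin{\left(t \right)}
  u_xt = 0
Term by term:
  u_tt = - A \sin{\left(t \right)}
  1/2·u_xt = 0
So the left-hand side equals
  - A \sin{\left(t \right)}
This must equal f(x, t) = 2 \sin{\left(t \right)} identically.
Matching coefficients of the independent functions:
  [\sin{\left(t \right)}]:  - A = 2
Solving: A = -2.
Check against the point condition:
  u(0, 1) = - 2 \sin{\left(1 \right)}  ⟹  A \sin{\left(1 \right)} = - 2 \sin{\left(1 \right)}  ✓
Hence u(x, t) = - 2 \sin{\left(t \right)}.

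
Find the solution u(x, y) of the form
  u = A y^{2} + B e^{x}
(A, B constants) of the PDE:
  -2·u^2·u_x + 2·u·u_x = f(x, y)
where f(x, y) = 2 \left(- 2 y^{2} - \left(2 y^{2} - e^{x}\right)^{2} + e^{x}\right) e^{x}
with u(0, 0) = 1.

Substitute the ansatz u = A y^{2} + B e^{x} into the left-hand side.
Derivatives of the ansatz:
  u_x = B e^{x}
Term by term:
  -2·u^2·u_x = - 2 A^{2} B y^{4} e^{x} - 4 A B^{2} y^{2} e^{2 x} - 2 B^{3} e^{3 x}
  2·u·u_x = 2 A B y^{2} e^{x} + 2 B^{2} e^{2 x}
So the left-hand side equals
  - 2 A^{2} B y^{4} e^{x} - 4 A B^{2} y^{2} e^{2 x} + 2 A B y^{2} e^{x} - 2 B^{3} e^{3 x} + 2 B^{2} e^{2 x}
This must equal f(x, y) identically; expanded, f = - 8 y^{4} e^{x} + 8 y^{2} e^{2 x} - 4 y^{2} e^{x} - 2 e^{3 x} + 2 e^{2 x}.
Matching coefficients of the independent functions:
  [y^{2} e^{x}]:  2 A B = -4
  [y^{2} e^{2 x}]:  - 4 A B^{2} = 8
  [y^{4} e^{x}]:  - 2 A^{2} B = -8
  [e^{2 x}]:  2 B^{2} = 2
  [e^{3 x}]:  - 2 B^{3} = -2
Solving: A = -2, B = 1.
Check against the point condition:
  u(0, 0) = 1  ⟹  B = 1  ✓
Hence u(x, y) = - 2 y^{2} + e^{x}.

Answer: u(x, y) = - 2 y^{2} + e^{x}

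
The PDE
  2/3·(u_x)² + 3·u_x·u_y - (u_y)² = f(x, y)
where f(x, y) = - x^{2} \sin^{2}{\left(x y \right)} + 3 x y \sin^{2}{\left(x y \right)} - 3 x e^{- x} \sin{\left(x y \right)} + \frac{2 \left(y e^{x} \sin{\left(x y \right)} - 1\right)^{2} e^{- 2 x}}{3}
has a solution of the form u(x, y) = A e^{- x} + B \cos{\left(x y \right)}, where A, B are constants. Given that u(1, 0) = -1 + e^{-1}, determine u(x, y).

Substitute the ansatz u = A e^{- x} + B \cos{\left(x y \right)} into the left-hand side.
Derivatives of the ansatz:
  u_x = - A e^{- x} - B y \sin{\left(x y \right)}
  u_y = - B x \sin{\left(x y \right)}
Term by term:
  2/3·(u_x)² = \frac{2 A^{2} e^{- 2 x}}{3} + \frac{4 A B y e^{- x} \sin{\left(x y \right)}}{3} + \frac{2 B^{2} y^{2} \sin^{2}{\left(x y \right)}}{3}
  3·u_x·u_y = 3 A B x e^{- x} \sin{\left(x y \right)} + 3 B^{2} x y \sin^{2}{\left(x y \right)}
  -(u_y)² = - B^{2} x^{2} \sin^{2}{\left(x y \right)}
So the left-hand side equals
  \frac{2 A^{2} e^{- 2 x}}{3} + 3 A B x e^{- x} \sin{\left(x y \right)} + \frac{4 A B y e^{- x} \sin{\left(x y \right)}}{3} - B^{2} x^{2} \sin^{2}{\left(x y \right)} + 3 B^{2} x y \sin^{2}{\left(x y \right)} + \frac{2 B^{2} y^{2} \sin^{2}{\left(x y \right)}}{3}
This must equal f(x, y) identically; expanded, f = - x^{2} \sin^{2}{\left(x y \right)} + 3 x y \sin^{2}{\left(x y \right)} - 3 x e^{- x} \sin{\left(x y \right)} + \frac{2 y^{2} \sin^{2}{\left(x y \right)}}{3} - \frac{4 y e^{- x} \sin{\left(x y \right)}}{3} + \frac{2 e^{- 2 x}}{3}.
Matching coefficients of the independent functions:
  [x^{2} \sin^{2}{\left(x y \right)}]:  - B^{2} = -1
  [y^{2} \sin^{2}{\left(x y \right)}]:  \frac{2 B^{2}}{3} = \frac{2}{3}
  [x y \sin^{2}{\left(x y \right)}]:  3 B^{2} = 3
  [x e^{- x} \sin{\left(x y \right)}]:  3 A B = -3
  [y e^{- x} \sin{\left(x y \right)}]:  \frac{4 A B}{3} = - \frac{4}{3}
  [e^{- 2 x}]:  \frac{2 A^{2}}{3} = \frac{2}{3}
These equations allow (A, B) = (-1, 1) or (1, -1).
Impose the point condition(s):
  u(1, 0) = -1 + e^{-1}  ⟹  \frac{A}{e} + B = -1 + e^{-1}
Only A = 1, B = -1 satisfies everything.
Hence u(x, y) = - \cos{\left(x y \right)} + e^{- x}.

Answer: u(x, y) = - \cos{\left(x y \right)} + e^{- x}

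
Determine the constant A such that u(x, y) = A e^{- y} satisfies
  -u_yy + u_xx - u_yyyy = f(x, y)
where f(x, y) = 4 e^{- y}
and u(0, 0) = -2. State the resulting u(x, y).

Substitute the ansatz u = A e^{- y} into the left-hand side.
Derivatives of the ansatz:
  u_yy = A e^{- y}
  u_xx = 0
  u_yyyy = A e^{- y}
Term by term:
  -u_yy = - A e^{- y}
  u_xx = 0
  -u_yyyy = - A e^{- y}
So the left-hand side equals
  - 2 A e^{- y}
This must equal f(x, y) = 4 e^{- y} identically.
Matching coefficients of the independent functions:
  [e^{- y}]:  - 2 A = 4
Solving: A = -2.
Check against the point condition:
  u(0, 0) = -2  ⟹  A = -2  ✓
Hence u(x, y) = - 2 e^{- y}.

Answer: u(x, y) = - 2 e^{- y}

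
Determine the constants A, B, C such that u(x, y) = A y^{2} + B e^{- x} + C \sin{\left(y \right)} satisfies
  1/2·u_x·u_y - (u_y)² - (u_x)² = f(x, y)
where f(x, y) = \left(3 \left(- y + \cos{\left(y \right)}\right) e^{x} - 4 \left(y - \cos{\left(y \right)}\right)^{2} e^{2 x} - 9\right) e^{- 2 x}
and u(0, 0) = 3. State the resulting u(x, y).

Answer: u(x, y) = y^{2} - 2 \sin{\left(y \right)} + 3 e^{- x}

Derivation:
Substitute the ansatz u = A y^{2} + B e^{- x} + C \sin{\left(y \right)} into the left-hand side.
Derivatives of the ansatz:
  u_x = - B e^{- x}
  u_y = 2 A y + C \cos{\left(y \right)}
Term by term:
  1/2·u_x·u_y = - A B y e^{- x} - \frac{B C e^{- x} \cos{\left(y \right)}}{2}
  -(u_y)² = - 4 A^{2} y^{2} - 4 A C y \cos{\left(y \right)} - C^{2} \cos^{2}{\left(y \right)}
  -(u_x)² = - B^{2} e^{- 2 x}
So the left-hand side equals
  - 4 A^{2} y^{2} - A B y e^{- x} - 4 A C y \cos{\left(y \right)} - B^{2} e^{- 2 x} - \frac{B C e^{- x} \cos{\left(y \right)}}{2} - C^{2} \cos^{2}{\left(y \right)}
This must equal f(x, y) identically; expanded, f = - 4 y^{2} + 8 y \cos{\left(y \right)} - 3 y e^{- x} - 4 \cos^{2}{\left(y \right)} + 3 e^{- x} \cos{\left(y \right)} - 9 e^{- 2 x}.
Matching coefficients of the independent functions:
  [y^{2}]:  - 4 A^{2} = -4
  [y e^{- x}]:  - A B = -3
  [y \cos{\left(y \right)}]:  - 4 A C = 8
  [e^{- x} \cos{\left(y \right)}]:  - \frac{B C}{2} = 3
  [e^{- 2 x}]:  - B^{2} = -9
  [\cos^{2}{\left(y \right)}]:  - C^{2} = -4
These equations allow (A, B, C) = (-1, -3, 2) or (1, 3, -2).
Impose the point condition(s):
  u(0, 0) = 3  ⟹  B = 3
Only A = 1, B = 3, C = -2 satisfies everything.
Hence u(x, y) = y^{2} - 2 \sin{\left(y \right)} + 3 e^{- x}.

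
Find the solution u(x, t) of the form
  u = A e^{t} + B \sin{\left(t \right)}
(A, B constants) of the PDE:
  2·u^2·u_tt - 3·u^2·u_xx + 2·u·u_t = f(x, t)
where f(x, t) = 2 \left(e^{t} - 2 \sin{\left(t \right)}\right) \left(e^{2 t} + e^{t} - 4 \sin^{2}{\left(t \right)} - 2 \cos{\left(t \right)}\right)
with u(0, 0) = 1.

Substitute the ansatz u = A e^{t} + B \sin{\left(t \right)} into the left-hand side.
Derivatives of the ansatz:
  u_tt = A e^{t} - B \sin{\left(t \right)}
  u_xx = 0
  u_t = A e^{t} + B \cos{\left(t \right)}
Term by term:
  2·u^2·u_tt = 2 A^{3} e^{3 t} + 2 A^{2} B e^{2 t} \sin{\left(t \right)} - 2 A B^{2} e^{t} \sin^{2}{\left(t \right)} - 2 B^{3} \sin^{3}{\left(t \right)}
  -3·u^2·u_xx = 0
  2·u·u_t = 2 A^{2} e^{2 t} + 2 A B e^{t} \sin{\left(t \right)} + 2 A B e^{t} \cos{\left(t \right)} + 2 B^{2} \sin{\left(t \right)} \cos{\left(t \right)}
So the left-hand side equals
  2 A^{3} e^{3 t} + 2 A^{2} B e^{2 t} \sin{\left(t \right)} + 2 A^{2} e^{2 t} - 2 A B^{2} e^{t} \sin^{2}{\left(t \right)} + 2 A B e^{t} \sin{\left(t \right)} + 2 A B e^{t} \cos{\left(t \right)} - 2 B^{3} \sin^{3}{\left(t \right)} + 2 B^{2} \sin{\left(t \right)} \cos{\left(t \right)}
This must equal f(x, t) identically; expanded, f = 2 e^{3 t} - 4 e^{2 t} \sin{\left(t \right)} + 2 e^{2 t} - 8 e^{t} \sin^{2}{\left(t \right)} - 4 e^{t} \sin{\left(t \right)} - 4 e^{t} \cos{\left(t \right)} + 16 \sin^{3}{\left(t \right)} + 8 \sin{\left(t \right)} \cos{\left(t \right)}.
Matching coefficients of the independent functions:
  [e^{t} \sin{\left(t \right)}, e^{t} \cos{\left(t \right)}]:  2 A B = -4
  [e^{t} \sin^{2}{\left(t \right)}]:  - 2 A B^{2} = -8
  [e^{2 t} \sin{\left(t \right)}]:  2 A^{2} B = -4
  [\sin{\left(t \right)} \cos{\left(t \right)}]:  2 B^{2} = 8
  [e^{2 t}]:  2 A^{2} = 2
  [e^{3 t}]:  2 A^{3} = 2
  [\sin^{3}{\left(t \right)}]:  - 2 B^{3} = 16
Solving: A = 1, B = -2.
Check against the point condition:
  u(0, 0) = 1  ⟹  A = 1  ✓
Hence u(x, t) = e^{t} - 2 \sin{\left(t \right)}.

Answer: u(x, t) = e^{t} - 2 \sin{\left(t \right)}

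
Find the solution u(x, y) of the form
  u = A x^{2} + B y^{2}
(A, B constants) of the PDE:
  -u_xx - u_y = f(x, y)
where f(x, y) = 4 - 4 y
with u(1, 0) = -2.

Substitute the ansatz u = A x^{2} + B y^{2} into the left-hand side.
Derivatives of the ansatz:
  u_xx = 2 A
  u_y = 2 B y
Term by term:
  -u_xx = - 2 A
  -u_y = - 2 B y
So the left-hand side equals
  - 2 A - 2 B y
This must equal f(x, y) = 4 - 4 y identically.
Matching coefficients of the independent functions:
  [constant term]:  - 2 A = 4
  [y]:  - 2 B = -4
Solving: A = -2, B = 2.
Check against the point condition:
  u(1, 0) = -2  ⟹  A = -2  ✓
Hence u(x, y) = - 2 x^{2} + 2 y^{2}.

Answer: u(x, y) = - 2 x^{2} + 2 y^{2}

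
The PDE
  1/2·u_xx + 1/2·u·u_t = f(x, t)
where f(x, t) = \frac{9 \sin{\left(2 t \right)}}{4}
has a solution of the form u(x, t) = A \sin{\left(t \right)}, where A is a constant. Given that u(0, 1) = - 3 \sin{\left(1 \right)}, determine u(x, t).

Substitute the ansatz u = A \sin{\left(t \right)} into the left-hand side.
Derivatives of the ansatz:
  u_xx = 0
  u_t = A \cos{\left(t \right)}
Term by term:
  1/2·u_xx = 0
  1/2·u·u_t = \frac{A^{2} \sin{\left(t \right)} \cos{\left(t \right)}}{2}
So the left-hand side equals
  \frac{A^{2} \sin{\left(t \right)} \cos{\left(t \right)}}{2}
This must equal f(x, t) identically; expanded, f = \frac{9 \sin{\left(t \right)} \cos{\left(t \right)}}{2}.
Matching coefficients of the independent functions:
  [\sin{\left(t \right)} \cos{\left(t \right)}]:  \frac{A^{2}}{2} = \frac{9}{2}
These equations allow (A) = (-3) or (3).
Impose the point condition(s):
  u(0, 1) = - 3 \sin{\left(1 \right)}  ⟹  A \sin{\left(1 \right)} = - 3 \sin{\left(1 \right)}
Only A = -3 satisfies everything.
Hence u(x, t) = - 3 \sin{\left(t \right)}.

Answer: u(x, t) = - 3 \sin{\left(t \right)}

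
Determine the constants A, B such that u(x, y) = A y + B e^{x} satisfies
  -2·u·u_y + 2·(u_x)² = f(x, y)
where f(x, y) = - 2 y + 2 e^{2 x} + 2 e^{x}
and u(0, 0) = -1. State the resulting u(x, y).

Answer: u(x, y) = y - e^{x}

Derivation:
Substitute the ansatz u = A y + B e^{x} into the left-hand side.
Derivatives of the ansatz:
  u_y = A
  u_x = B e^{x}
Term by term:
  -2·u·u_y = - 2 A^{2} y - 2 A B e^{x}
  2·(u_x)² = 2 B^{2} e^{2 x}
So the left-hand side equals
  - 2 A^{2} y - 2 A B e^{x} + 2 B^{2} e^{2 x}
This must equal f(x, y) = - 2 y + 2 e^{2 x} + 2 e^{x} identically.
Matching coefficients of the independent functions:
  [y]:  - 2 A^{2} = -2
  [e^{x}]:  - 2 A B = 2
  [e^{2 x}]:  2 B^{2} = 2
These equations allow (A, B) = (-1, 1) or (1, -1).
Impose the point condition(s):
  u(0, 0) = -1  ⟹  B = -1
Only A = 1, B = -1 satisfies everything.
Hence u(x, y) = y - e^{x}.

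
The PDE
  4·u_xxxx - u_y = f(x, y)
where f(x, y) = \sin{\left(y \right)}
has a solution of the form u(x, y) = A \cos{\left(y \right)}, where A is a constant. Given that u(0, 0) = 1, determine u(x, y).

Answer: u(x, y) = \cos{\left(y \right)}

Derivation:
Substitute the ansatz u = A \cos{\left(y \right)} into the left-hand side.
Derivatives of the ansatz:
  u_xxxx = 0
  u_y = - A \sin{\left(y \right)}
Term by term:
  4·u_xxxx = 0
  -u_y = A \sin{\left(y \right)}
So the left-hand side equals
  A \sin{\left(y \right)}
This must equal f(x, y) = \sin{\left(y \right)} identically.
Matching coefficients of the independent functions:
  [\sin{\left(y \right)}]:  A = 1
Solving: A = 1.
Check against the point condition:
  u(0, 0) = 1  ⟹  A = 1  ✓
Hence u(x, y) = \cos{\left(y \right)}.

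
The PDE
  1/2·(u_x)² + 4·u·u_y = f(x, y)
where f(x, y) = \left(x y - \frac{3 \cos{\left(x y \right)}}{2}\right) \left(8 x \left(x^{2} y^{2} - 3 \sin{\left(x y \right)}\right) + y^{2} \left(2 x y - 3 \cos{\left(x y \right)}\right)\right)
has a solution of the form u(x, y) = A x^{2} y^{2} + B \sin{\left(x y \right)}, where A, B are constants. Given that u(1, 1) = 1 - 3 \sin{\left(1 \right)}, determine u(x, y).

Substitute the ansatz u = A x^{2} y^{2} + B \sin{\left(x y \right)} into the left-hand side.
Derivatives of the ansatz:
  u_x = 2 A x y^{2} + B y \cos{\left(x y \right)}
  u_y = 2 A x^{2} y + B x \cos{\left(x y \right)}
Term by term:
  1/2·(u_x)² = 2 A^{2} x^{2} y^{4} + 2 A B x y^{3} \cos{\left(x y \right)} + \frac{B^{2} y^{2} \cos^{2}{\left(x y \right)}}{2}
  4·u·u_y = 8 A^{2} x^{4} y^{3} + 4 A B x^{3} y^{2} \cos{\left(x y \right)} + 8 A B x^{2} y \sin{\left(x y \right)} + 4 B^{2} x \sin{\left(x y \right)} \cos{\left(x y \right)}
So the left-hand side equals
  8 A^{2} x^{4} y^{3} + 2 A^{2} x^{2} y^{4} + 4 A B x^{3} y^{2} \cos{\left(x y \right)} + 8 A B x^{2} y \sin{\left(x y \right)} + 2 A B x y^{3} \cos{\left(x y \right)} + 4 B^{2} x \sin{\left(x y \right)} \cos{\left(x y \right)} + \frac{B^{2} y^{2} \cos^{2}{\left(x y \right)}}{2}
This must equal f(x, y) identically; expanded, f = 8 x^{4} y^{3} - 12 x^{3} y^{2} \cos{\left(x y \right)} + 2 x^{2} y^{4} - 24 x^{2} y \sin{\left(x y \right)} - 6 x y^{3} \cos{\left(x y \right)} + 36 x \sin{\left(x y \right)} \cos{\left(x y \right)} + \frac{9 y^{2} \cos^{2}{\left(x y \right)}}{2}.
Matching coefficients of the independent functions:
  [x^{2} y^{4}]:  2 A^{2} = 2
  [x^{4} y^{3}]:  8 A^{2} = 8
  [y^{2} \cos^{2}{\left(x y \right)}]:  \frac{B^{2}}{2} = \frac{9}{2}
  [x y^{3} \cos{\left(x y \right)}]:  2 A B = -6
  [x \sin{\left(x y \right)} \cos{\left(x y \right)}]:  4 B^{2} = 36
  [x^{2} y \sin{\left(x y \right)}]:  8 A B = -24
  [x^{3} y^{2} \cos{\left(x y \right)}]:  4 A B = -12
These equations allow (A, B) = (-1, 3) or (1, -3).
Impose the point condition(s):
  u(1, 1) = 1 - 3 \sin{\left(1 \right)}  ⟹  A + B \sin{\left(1 \right)} = 1 - 3 \sin{\left(1 \right)}
Only A = 1, B = -3 satisfies everything.
Hence u(x, y) = x^{2} y^{2} - 3 \sin{\left(x y \right)}.

Answer: u(x, y) = x^{2} y^{2} - 3 \sin{\left(x y \right)}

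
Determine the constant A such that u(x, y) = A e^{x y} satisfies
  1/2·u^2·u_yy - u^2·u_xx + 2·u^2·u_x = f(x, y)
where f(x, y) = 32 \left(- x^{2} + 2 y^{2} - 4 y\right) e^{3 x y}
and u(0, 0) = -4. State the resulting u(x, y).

Substitute the ansatz u = A e^{x y} into the left-hand side.
Derivatives of the ansatz:
  u_yy = A x^{2} e^{x y}
  u_xx = A y^{2} e^{x y}
  u_x = A y e^{x y}
Term by term:
  1/2·u^2·u_yy = \frac{A^{3} x^{2} e^{3 x y}}{2}
  -u^2·u_xx = - A^{3} y^{2} e^{3 x y}
  2·u^2·u_x = 2 A^{3} y e^{3 x y}
So the left-hand side equals
  \frac{A^{3} x^{2} e^{3 x y}}{2} - A^{3} y^{2} e^{3 x y} + 2 A^{3} y e^{3 x y}
This must equal f(x, y) identically; expanded, f = - 32 x^{2} e^{3 x y} + 64 y^{2} e^{3 x y} - 128 y e^{3 x y}.
Matching coefficients of the independent functions:
  [x^{2} e^{3 x y}]:  \frac{A^{3}}{2} = -32
  [y e^{3 x y}]:  2 A^{3} = -128
  [y^{2} e^{3 x y}]:  - A^{3} = 64
Solving: A = -4.
Check against the point condition:
  u(0, 0) = -4  ⟹  A = -4  ✓
Hence u(x, y) = - 4 e^{x y}.

Answer: u(x, y) = - 4 e^{x y}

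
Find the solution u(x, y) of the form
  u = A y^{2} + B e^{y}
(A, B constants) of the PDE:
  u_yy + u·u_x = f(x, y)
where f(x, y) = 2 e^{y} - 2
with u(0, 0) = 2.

Answer: u(x, y) = - y^{2} + 2 e^{y}

Derivation:
Substitute the ansatz u = A y^{2} + B e^{y} into the left-hand side.
Derivatives of the ansatz:
  u_yy = 2 A + B e^{y}
  u_x = 0
Term by term:
  u_yy = 2 A + B e^{y}
  u·u_x = 0
So the left-hand side equals
  2 A + B e^{y}
This must equal f(x, y) = 2 e^{y} - 2 identically.
Matching coefficients of the independent functions:
  [constant term]:  2 A = -2
  [e^{y}]:  B = 2
Solving: A = -1, B = 2.
Check against the point condition:
  u(0, 0) = 2  ⟹  B = 2  ✓
Hence u(x, y) = - y^{2} + 2 e^{y}.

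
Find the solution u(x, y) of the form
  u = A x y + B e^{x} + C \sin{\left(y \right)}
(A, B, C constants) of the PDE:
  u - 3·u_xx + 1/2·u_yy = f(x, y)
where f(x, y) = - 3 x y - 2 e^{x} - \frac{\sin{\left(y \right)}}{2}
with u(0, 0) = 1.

Answer: u(x, y) = - 3 x y + e^{x} - \sin{\left(y \right)}

Derivation:
Substitute the ansatz u = A x y + B e^{x} + C \sin{\left(y \right)} into the left-hand side.
Derivatives of the ansatz:
  u_xx = B e^{x}
  u_yy = - C \sin{\left(y \right)}
Term by term:
  u = A x y + B e^{x} + C \sin{\left(y \right)}
  -3·u_xx = - 3 B e^{x}
  1/2·u_yy = - \frac{C \sin{\left(y \right)}}{2}
So the left-hand side equals
  A x y - 2 B e^{x} + \frac{C \sin{\left(y \right)}}{2}
This must equal f(x, y) = - 3 x y - 2 e^{x} - \frac{\sin{\left(y \right)}}{2} identically.
Matching coefficients of the independent functions:
  [x y]:  A = -3
  [e^{x}]:  - 2 B = -2
  [\sin{\left(y \right)}]:  \frac{C}{2} = - \frac{1}{2}
Solving: A = -3, B = 1, C = -1.
Check against the point condition:
  u(0, 0) = 1  ⟹  B = 1  ✓
Hence u(x, y) = - 3 x y + e^{x} - \sin{\left(y \right)}.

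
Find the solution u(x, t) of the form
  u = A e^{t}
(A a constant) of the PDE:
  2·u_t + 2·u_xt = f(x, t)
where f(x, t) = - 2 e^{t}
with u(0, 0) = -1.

Substitute the ansatz u = A e^{t} into the left-hand side.
Derivatives of the ansatz:
  u_t = A e^{t}
  u_xt = 0
Term by term:
  2·u_t = 2 A e^{t}
  2·u_xt = 0
So the left-hand side equals
  2 A e^{t}
This must equal f(x, t) = - 2 e^{t} identically.
Matching coefficients of the independent functions:
  [e^{t}]:  2 A = -2
Solving: A = -1.
Check against the point condition:
  u(0, 0) = -1  ⟹  A = -1  ✓
Hence u(x, t) = - e^{t}.

Answer: u(x, t) = - e^{t}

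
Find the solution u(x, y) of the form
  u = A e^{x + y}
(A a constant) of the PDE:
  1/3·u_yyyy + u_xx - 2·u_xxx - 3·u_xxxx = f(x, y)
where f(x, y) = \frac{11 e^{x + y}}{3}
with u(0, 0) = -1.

Answer: u(x, y) = - e^{x + y}

Derivation:
Substitute the ansatz u = A e^{x + y} into the left-hand side.
Derivatives of the ansatz:
  u_yyyy = A e^{x} e^{y}
  u_xx = A e^{x} e^{y}
  u_xxx = A e^{x} e^{y}
  u_xxxx = A e^{x} e^{y}
Term by term:
  1/3·u_yyyy = \frac{A e^{x} e^{y}}{3}
  u_xx = A e^{x} e^{y}
  -2·u_xxx = - 2 A e^{x} e^{y}
  -3·u_xxxx = - 3 A e^{x} e^{y}
So the left-hand side equals
  - \frac{11 A e^{x} e^{y}}{3}
This must equal f(x, y) identically; expanded, f = \frac{11 e^{x} e^{y}}{3}.
Matching coefficients of the independent functions:
  [e^{x} e^{y}]:  - \frac{11 A}{3} = \frac{11}{3}
Solving: A = -1.
Check against the point condition:
  u(0, 0) = -1  ⟹  A = -1  ✓
Hence u(x, y) = - e^{x + y}.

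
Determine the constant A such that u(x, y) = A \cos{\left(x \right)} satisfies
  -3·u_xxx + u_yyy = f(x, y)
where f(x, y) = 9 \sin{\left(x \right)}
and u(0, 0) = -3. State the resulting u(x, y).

Substitute the ansatz u = A \cos{\left(x \right)} into the left-hand side.
Derivatives of the ansatz:
  u_xxx = A \sin{\left(x \right)}
  u_yyy = 0
Term by term:
  -3·u_xxx = - 3 A \sin{\left(x \right)}
  u_yyy = 0
So the left-hand side equals
  - 3 A \sin{\left(x \right)}
This must equal f(x, y) = 9 \sin{\left(x \right)} identically.
Matching coefficients of the independent functions:
  [\sin{\left(x \right)}]:  - 3 A = 9
Solving: A = -3.
Check against the point condition:
  u(0, 0) = -3  ⟹  A = -3  ✓
Hence u(x, y) = - 3 \cos{\left(x \right)}.

Answer: u(x, y) = - 3 \cos{\left(x \right)}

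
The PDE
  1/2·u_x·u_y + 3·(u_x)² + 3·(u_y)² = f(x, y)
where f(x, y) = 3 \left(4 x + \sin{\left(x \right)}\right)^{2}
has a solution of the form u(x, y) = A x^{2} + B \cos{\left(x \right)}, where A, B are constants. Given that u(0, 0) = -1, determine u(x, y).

Answer: u(x, y) = 2 x^{2} - \cos{\left(x \right)}

Derivation:
Substitute the ansatz u = A x^{2} + B \cos{\left(x \right)} into the left-hand side.
Derivatives of the ansatz:
  u_x = 2 A x - B \sin{\left(x \right)}
  u_y = 0
Term by term:
  1/2·u_x·u_y = 0
  3·(u_x)² = 12 A^{2} x^{2} - 12 A B x \sin{\left(x \right)} + 3 B^{2} \sin^{2}{\left(x \right)}
  3·(u_y)² = 0
So the left-hand side equals
  12 A^{2} x^{2} - 12 A B x \sin{\left(x \right)} + 3 B^{2} \sin^{2}{\left(x \right)}
This must equal f(x, y) identically; expanded, f = 48 x^{2} + 24 x \sin{\left(x \right)} + 3 \sin^{2}{\left(x \right)}.
Matching coefficients of the independent functions:
  [x^{2}]:  12 A^{2} = 48
  [x \sin{\left(x \right)}]:  - 12 A B = 24
  [\sin^{2}{\left(x \right)}]:  3 B^{2} = 3
These equations allow (A, B) = (-2, 1) or (2, -1).
Impose the point condition(s):
  u(0, 0) = -1  ⟹  B = -1
Only A = 2, B = -1 satisfies everything.
Hence u(x, y) = 2 x^{2} - \cos{\left(x \right)}.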